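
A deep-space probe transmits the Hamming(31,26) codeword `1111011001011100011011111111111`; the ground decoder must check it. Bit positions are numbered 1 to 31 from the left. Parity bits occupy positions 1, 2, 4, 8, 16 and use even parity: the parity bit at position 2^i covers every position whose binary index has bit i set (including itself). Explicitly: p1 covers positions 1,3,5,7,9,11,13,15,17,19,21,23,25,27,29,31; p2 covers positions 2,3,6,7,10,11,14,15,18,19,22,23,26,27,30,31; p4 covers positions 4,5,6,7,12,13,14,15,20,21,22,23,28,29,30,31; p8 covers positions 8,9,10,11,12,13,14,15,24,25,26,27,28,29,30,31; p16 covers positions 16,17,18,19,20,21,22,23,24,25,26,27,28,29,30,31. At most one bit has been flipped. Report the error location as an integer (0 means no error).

s1: b1⊕b3⊕b5⊕b7⊕b9⊕b11⊕b13⊕b15⊕b17⊕b19⊕b21⊕b23⊕b25⊕b27⊕b29⊕b31 = 1⊕1⊕0⊕1⊕0⊕0⊕1⊕0⊕0⊕1⊕1⊕1⊕1⊕1⊕1⊕1 = 1
s2: b2⊕b3⊕b6⊕b7⊕b10⊕b11⊕b14⊕b15⊕b18⊕b19⊕b22⊕b23⊕b26⊕b27⊕b30⊕b31 = 1⊕1⊕1⊕1⊕1⊕0⊕1⊕0⊕1⊕1⊕1⊕1⊕1⊕1⊕1⊕1 = 0
s4: b4⊕b5⊕b6⊕b7⊕b12⊕b13⊕b14⊕b15⊕b20⊕b21⊕b22⊕b23⊕b28⊕b29⊕b30⊕b31 = 1⊕0⊕1⊕1⊕1⊕1⊕1⊕0⊕0⊕1⊕1⊕1⊕1⊕1⊕1⊕1 = 1
s8: b8⊕b9⊕b10⊕b11⊕b12⊕b13⊕b14⊕b15⊕b24⊕b25⊕b26⊕b27⊕b28⊕b29⊕b30⊕b31 = 0⊕0⊕1⊕0⊕1⊕1⊕1⊕0⊕1⊕1⊕1⊕1⊕1⊕1⊕1⊕1 = 0
s16: b16⊕b17⊕b18⊕b19⊕b20⊕b21⊕b22⊕b23⊕b24⊕b25⊕b26⊕b27⊕b28⊕b29⊕b30⊕b31 = 0⊕0⊕1⊕1⊕0⊕1⊕1⊕1⊕1⊕1⊕1⊕1⊕1⊕1⊕1⊕1 = 1
Syndrome (s16...s1) = 10101 → position 21.

21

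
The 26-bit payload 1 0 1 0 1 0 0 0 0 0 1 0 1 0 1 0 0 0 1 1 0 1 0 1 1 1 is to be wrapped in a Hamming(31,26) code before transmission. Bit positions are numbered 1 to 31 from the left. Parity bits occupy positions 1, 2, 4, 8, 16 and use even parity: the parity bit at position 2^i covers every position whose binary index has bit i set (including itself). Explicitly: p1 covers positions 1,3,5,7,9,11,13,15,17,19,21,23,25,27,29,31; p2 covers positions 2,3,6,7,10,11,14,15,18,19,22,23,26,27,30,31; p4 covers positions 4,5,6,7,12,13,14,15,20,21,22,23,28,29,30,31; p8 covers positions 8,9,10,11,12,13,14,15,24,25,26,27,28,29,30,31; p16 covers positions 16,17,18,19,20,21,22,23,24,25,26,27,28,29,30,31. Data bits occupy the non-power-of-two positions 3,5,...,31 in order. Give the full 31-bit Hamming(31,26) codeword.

Place data bits at non-power-of-two positions: b3=1, b5=0, b6=1, b7=0, b9=1, b10=0, b11=0, b12=0, b13=0, b14=0, b15=1, b17=0, b18=1, b19=0, b20=1, b21=0, b22=0, b23=0, b24=1, b25=1, b26=0, b27=1, b28=0, b29=1, b30=1, b31=1.
p1 = XOR of data positions {3,5,7,9,11,13,15,17,19,21,23,25,27,29,31} = 1⊕0⊕0⊕1⊕0⊕0⊕1⊕0⊕0⊕0⊕0⊕1⊕1⊕1⊕1 = 1
p2 = XOR of data positions {3,6,7,10,11,14,15,18,19,22,23,26,27,30,31} = 1⊕1⊕0⊕0⊕0⊕0⊕1⊕1⊕0⊕0⊕0⊕0⊕1⊕1⊕1 = 1
p4 = XOR of data positions {5,6,7,12,13,14,15,20,21,22,23,28,29,30,31} = 0⊕1⊕0⊕0⊕0⊕0⊕1⊕1⊕0⊕0⊕0⊕0⊕1⊕1⊕1 = 0
p8 = XOR of data positions {9,10,11,12,13,14,15,24,25,26,27,28,29,30,31} = 1⊕0⊕0⊕0⊕0⊕0⊕1⊕1⊕1⊕0⊕1⊕0⊕1⊕1⊕1 = 0
p16 = XOR of data positions {17,18,19,20,21,22,23,24,25,26,27,28,29,30,31} = 0⊕1⊕0⊕1⊕0⊕0⊕0⊕1⊕1⊕0⊕1⊕0⊕1⊕1⊕1 = 0
Codeword b1..b31 = 1110010010000010010100011010111

1110010010000010010100011010111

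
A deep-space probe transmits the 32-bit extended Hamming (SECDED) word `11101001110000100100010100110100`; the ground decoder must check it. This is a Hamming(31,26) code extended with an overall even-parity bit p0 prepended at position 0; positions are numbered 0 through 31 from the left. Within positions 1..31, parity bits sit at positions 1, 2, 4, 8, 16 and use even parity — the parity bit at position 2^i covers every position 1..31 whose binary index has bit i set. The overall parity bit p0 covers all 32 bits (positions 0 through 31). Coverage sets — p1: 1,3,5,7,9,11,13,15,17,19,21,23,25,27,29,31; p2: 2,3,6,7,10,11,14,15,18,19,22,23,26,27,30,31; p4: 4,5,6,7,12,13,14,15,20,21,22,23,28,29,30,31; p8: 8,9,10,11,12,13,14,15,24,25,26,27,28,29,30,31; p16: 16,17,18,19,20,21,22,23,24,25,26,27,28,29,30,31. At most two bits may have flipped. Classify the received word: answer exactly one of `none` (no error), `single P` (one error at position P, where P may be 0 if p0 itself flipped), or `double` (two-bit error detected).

none

s1: b1⊕b3⊕b5⊕b7⊕b9⊕b11⊕b13⊕b15⊕b17⊕b19⊕b21⊕b23⊕b25⊕b27⊕b29⊕b31 = 1⊕0⊕0⊕1⊕1⊕0⊕0⊕0⊕1⊕0⊕1⊕1⊕0⊕1⊕1⊕0 = 0
s2: b2⊕b3⊕b6⊕b7⊕b10⊕b11⊕b14⊕b15⊕b18⊕b19⊕b22⊕b23⊕b26⊕b27⊕b30⊕b31 = 1⊕0⊕0⊕1⊕0⊕0⊕1⊕0⊕0⊕0⊕0⊕1⊕1⊕1⊕0⊕0 = 0
s4: b4⊕b5⊕b6⊕b7⊕b12⊕b13⊕b14⊕b15⊕b20⊕b21⊕b22⊕b23⊕b28⊕b29⊕b30⊕b31 = 1⊕0⊕0⊕1⊕0⊕0⊕1⊕0⊕0⊕1⊕0⊕1⊕0⊕1⊕0⊕0 = 0
s8: b8⊕b9⊕b10⊕b11⊕b12⊕b13⊕b14⊕b15⊕b24⊕b25⊕b26⊕b27⊕b28⊕b29⊕b30⊕b31 = 1⊕1⊕0⊕0⊕0⊕0⊕1⊕0⊕0⊕0⊕1⊕1⊕0⊕1⊕0⊕0 = 0
s16: b16⊕b17⊕b18⊕b19⊕b20⊕b21⊕b22⊕b23⊕b24⊕b25⊕b26⊕b27⊕b28⊕b29⊕b30⊕b31 = 0⊕1⊕0⊕0⊕0⊕1⊕0⊕1⊕0⊕0⊕1⊕1⊕0⊕1⊕0⊕0 = 0
Syndrome (s16...s1) = 00000 → position 0 (no error).
Overall parity (XOR of all 32 bits, including p0): 1⊕1⊕1⊕0⊕1⊕0⊕0⊕1⊕1⊕1⊕0⊕0⊕0⊕0⊕1⊕0⊕0⊕1⊕0⊕0⊕0⊕1⊕0⊕1⊕0⊕0⊕1⊕1⊕0⊕1⊕0⊕0 = 0
Overall=0, syndrome position=0 → no error.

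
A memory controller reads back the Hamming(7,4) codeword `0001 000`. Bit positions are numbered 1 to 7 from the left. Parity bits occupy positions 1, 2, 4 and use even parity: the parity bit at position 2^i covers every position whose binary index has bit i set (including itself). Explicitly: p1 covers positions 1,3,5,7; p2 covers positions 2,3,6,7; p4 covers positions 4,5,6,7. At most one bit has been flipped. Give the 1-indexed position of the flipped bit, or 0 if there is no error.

4

s1: b1⊕b3⊕b5⊕b7 = 0⊕0⊕0⊕0 = 0
s2: b2⊕b3⊕b6⊕b7 = 0⊕0⊕0⊕0 = 0
s4: b4⊕b5⊕b6⊕b7 = 1⊕0⊕0⊕0 = 1
Syndrome (s4...s1) = 100 → position 4.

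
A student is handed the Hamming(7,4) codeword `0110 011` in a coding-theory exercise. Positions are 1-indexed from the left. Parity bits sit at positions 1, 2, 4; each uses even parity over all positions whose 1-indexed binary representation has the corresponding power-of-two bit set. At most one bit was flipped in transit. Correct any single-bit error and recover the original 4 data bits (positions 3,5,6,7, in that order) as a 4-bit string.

s1: b1⊕b3⊕b5⊕b7 = 0⊕1⊕0⊕1 = 0
s2: b2⊕b3⊕b6⊕b7 = 1⊕1⊕1⊕1 = 0
s4: b4⊕b5⊕b6⊕b7 = 0⊕0⊕1⊕1 = 0
Syndrome (s4...s1) = 000 → position 0 (no error).
No correction needed.
Data bits at positions 3,5,6,7: 1011

1011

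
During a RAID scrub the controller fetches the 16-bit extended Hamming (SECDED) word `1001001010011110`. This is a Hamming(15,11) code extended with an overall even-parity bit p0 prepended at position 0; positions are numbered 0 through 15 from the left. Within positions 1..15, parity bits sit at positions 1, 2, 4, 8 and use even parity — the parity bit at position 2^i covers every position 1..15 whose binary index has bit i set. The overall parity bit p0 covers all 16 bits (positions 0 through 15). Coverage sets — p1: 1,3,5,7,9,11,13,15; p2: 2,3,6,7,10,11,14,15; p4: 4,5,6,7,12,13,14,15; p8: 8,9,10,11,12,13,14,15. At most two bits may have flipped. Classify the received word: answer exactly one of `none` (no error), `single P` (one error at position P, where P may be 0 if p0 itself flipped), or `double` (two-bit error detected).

double

s1: b1⊕b3⊕b5⊕b7⊕b9⊕b11⊕b13⊕b15 = 0⊕1⊕0⊕0⊕0⊕1⊕1⊕0 = 1
s2: b2⊕b3⊕b6⊕b7⊕b10⊕b11⊕b14⊕b15 = 0⊕1⊕1⊕0⊕0⊕1⊕1⊕0 = 0
s4: b4⊕b5⊕b6⊕b7⊕b12⊕b13⊕b14⊕b15 = 0⊕0⊕1⊕0⊕1⊕1⊕1⊕0 = 0
s8: b8⊕b9⊕b10⊕b11⊕b12⊕b13⊕b14⊕b15 = 1⊕0⊕0⊕1⊕1⊕1⊕1⊕0 = 1
Syndrome (s8...s1) = 1001 → position 9.
Overall parity (XOR of all 16 bits, including p0): 1⊕0⊕0⊕1⊕0⊕0⊕1⊕0⊕1⊕0⊕0⊕1⊕1⊕1⊕1⊕0 = 0
Overall=0, syndrome position=9 → double-bit error detected (uncorrectable).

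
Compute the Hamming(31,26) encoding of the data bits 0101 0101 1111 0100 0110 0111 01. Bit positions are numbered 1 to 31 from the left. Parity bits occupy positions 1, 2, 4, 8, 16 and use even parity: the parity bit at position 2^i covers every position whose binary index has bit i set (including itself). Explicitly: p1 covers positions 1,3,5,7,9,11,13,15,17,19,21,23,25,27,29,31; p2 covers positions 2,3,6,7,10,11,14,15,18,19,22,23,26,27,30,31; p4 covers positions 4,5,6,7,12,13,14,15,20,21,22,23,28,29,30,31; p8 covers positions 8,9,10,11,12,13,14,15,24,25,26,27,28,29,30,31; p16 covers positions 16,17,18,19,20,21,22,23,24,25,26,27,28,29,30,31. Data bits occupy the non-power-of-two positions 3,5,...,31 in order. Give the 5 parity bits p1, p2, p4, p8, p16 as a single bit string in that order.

00000

Place data bits at non-power-of-two positions: b3=0, b5=1, b6=0, b7=1, b9=0, b10=1, b11=0, b12=1, b13=1, b14=1, b15=1, b17=1, b18=0, b19=1, b20=0, b21=0, b22=0, b23=1, b24=1, b25=0, b26=0, b27=1, b28=1, b29=1, b30=0, b31=1.
p1 = XOR of data positions {3,5,7,9,11,13,15,17,19,21,23,25,27,29,31} = 0⊕1⊕1⊕0⊕0⊕1⊕1⊕1⊕1⊕0⊕1⊕0⊕1⊕1⊕1 = 0
p2 = XOR of data positions {3,6,7,10,11,14,15,18,19,22,23,26,27,30,31} = 0⊕0⊕1⊕1⊕0⊕1⊕1⊕0⊕1⊕0⊕1⊕0⊕1⊕0⊕1 = 0
p4 = XOR of data positions {5,6,7,12,13,14,15,20,21,22,23,28,29,30,31} = 1⊕0⊕1⊕1⊕1⊕1⊕1⊕0⊕0⊕0⊕1⊕1⊕1⊕0⊕1 = 0
p8 = XOR of data positions {9,10,11,12,13,14,15,24,25,26,27,28,29,30,31} = 0⊕1⊕0⊕1⊕1⊕1⊕1⊕1⊕0⊕0⊕1⊕1⊕1⊕0⊕1 = 0
p16 = XOR of data positions {17,18,19,20,21,22,23,24,25,26,27,28,29,30,31} = 1⊕0⊕1⊕0⊕0⊕0⊕1⊕1⊕0⊕0⊕1⊕1⊕1⊕0⊕1 = 0
Parity bits p1,p2,p4,p8,p16 = 00000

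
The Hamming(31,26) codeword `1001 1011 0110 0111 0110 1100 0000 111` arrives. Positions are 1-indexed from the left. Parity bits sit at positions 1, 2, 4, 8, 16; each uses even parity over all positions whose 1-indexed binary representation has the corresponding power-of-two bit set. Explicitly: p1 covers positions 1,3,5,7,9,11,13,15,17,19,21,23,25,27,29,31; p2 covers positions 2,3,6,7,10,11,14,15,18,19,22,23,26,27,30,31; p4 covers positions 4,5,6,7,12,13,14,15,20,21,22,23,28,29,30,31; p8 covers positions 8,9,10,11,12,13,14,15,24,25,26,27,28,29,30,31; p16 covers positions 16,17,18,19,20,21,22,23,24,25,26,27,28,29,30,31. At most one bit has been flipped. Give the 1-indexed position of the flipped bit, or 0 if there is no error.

s1: b1⊕b3⊕b5⊕b7⊕b9⊕b11⊕b13⊕b15⊕b17⊕b19⊕b21⊕b23⊕b25⊕b27⊕b29⊕b31 = 1⊕0⊕1⊕1⊕0⊕1⊕0⊕1⊕0⊕1⊕1⊕0⊕0⊕0⊕1⊕1 = 1
s2: b2⊕b3⊕b6⊕b7⊕b10⊕b11⊕b14⊕b15⊕b18⊕b19⊕b22⊕b23⊕b26⊕b27⊕b30⊕b31 = 0⊕0⊕0⊕1⊕1⊕1⊕1⊕1⊕1⊕1⊕1⊕0⊕0⊕0⊕1⊕1 = 0
s4: b4⊕b5⊕b6⊕b7⊕b12⊕b13⊕b14⊕b15⊕b20⊕b21⊕b22⊕b23⊕b28⊕b29⊕b30⊕b31 = 1⊕1⊕0⊕1⊕0⊕0⊕1⊕1⊕0⊕1⊕1⊕0⊕0⊕1⊕1⊕1 = 0
s8: b8⊕b9⊕b10⊕b11⊕b12⊕b13⊕b14⊕b15⊕b24⊕b25⊕b26⊕b27⊕b28⊕b29⊕b30⊕b31 = 1⊕0⊕1⊕1⊕0⊕0⊕1⊕1⊕0⊕0⊕0⊕0⊕0⊕1⊕1⊕1 = 0
s16: b16⊕b17⊕b18⊕b19⊕b20⊕b21⊕b22⊕b23⊕b24⊕b25⊕b26⊕b27⊕b28⊕b29⊕b30⊕b31 = 1⊕0⊕1⊕1⊕0⊕1⊕1⊕0⊕0⊕0⊕0⊕0⊕0⊕1⊕1⊕1 = 0
Syndrome (s16...s1) = 00001 → position 1.

1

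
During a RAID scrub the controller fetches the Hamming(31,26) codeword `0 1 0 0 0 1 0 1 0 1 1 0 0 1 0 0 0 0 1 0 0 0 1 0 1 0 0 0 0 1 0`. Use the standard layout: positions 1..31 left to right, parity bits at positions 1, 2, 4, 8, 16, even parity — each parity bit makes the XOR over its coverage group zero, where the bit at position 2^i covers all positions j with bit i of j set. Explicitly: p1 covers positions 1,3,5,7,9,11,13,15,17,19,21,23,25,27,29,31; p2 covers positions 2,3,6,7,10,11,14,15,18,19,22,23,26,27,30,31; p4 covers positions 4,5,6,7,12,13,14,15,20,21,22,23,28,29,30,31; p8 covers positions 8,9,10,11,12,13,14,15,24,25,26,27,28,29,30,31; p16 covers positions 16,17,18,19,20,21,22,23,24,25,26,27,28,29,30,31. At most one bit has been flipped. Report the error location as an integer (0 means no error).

s1: b1⊕b3⊕b5⊕b7⊕b9⊕b11⊕b13⊕b15⊕b17⊕b19⊕b21⊕b23⊕b25⊕b27⊕b29⊕b31 = 0⊕0⊕0⊕0⊕0⊕1⊕0⊕0⊕0⊕1⊕0⊕1⊕1⊕0⊕0⊕0 = 0
s2: b2⊕b3⊕b6⊕b7⊕b10⊕b11⊕b14⊕b15⊕b18⊕b19⊕b22⊕b23⊕b26⊕b27⊕b30⊕b31 = 1⊕0⊕1⊕0⊕1⊕1⊕1⊕0⊕0⊕1⊕0⊕1⊕0⊕0⊕1⊕0 = 0
s4: b4⊕b5⊕b6⊕b7⊕b12⊕b13⊕b14⊕b15⊕b20⊕b21⊕b22⊕b23⊕b28⊕b29⊕b30⊕b31 = 0⊕0⊕1⊕0⊕0⊕0⊕1⊕0⊕0⊕0⊕0⊕1⊕0⊕0⊕1⊕0 = 0
s8: b8⊕b9⊕b10⊕b11⊕b12⊕b13⊕b14⊕b15⊕b24⊕b25⊕b26⊕b27⊕b28⊕b29⊕b30⊕b31 = 1⊕0⊕1⊕1⊕0⊕0⊕1⊕0⊕0⊕1⊕0⊕0⊕0⊕0⊕1⊕0 = 0
s16: b16⊕b17⊕b18⊕b19⊕b20⊕b21⊕b22⊕b23⊕b24⊕b25⊕b26⊕b27⊕b28⊕b29⊕b30⊕b31 = 0⊕0⊕0⊕1⊕0⊕0⊕0⊕1⊕0⊕1⊕0⊕0⊕0⊕0⊕1⊕0 = 0
Syndrome (s16...s1) = 00000 → position 0 (no error).

0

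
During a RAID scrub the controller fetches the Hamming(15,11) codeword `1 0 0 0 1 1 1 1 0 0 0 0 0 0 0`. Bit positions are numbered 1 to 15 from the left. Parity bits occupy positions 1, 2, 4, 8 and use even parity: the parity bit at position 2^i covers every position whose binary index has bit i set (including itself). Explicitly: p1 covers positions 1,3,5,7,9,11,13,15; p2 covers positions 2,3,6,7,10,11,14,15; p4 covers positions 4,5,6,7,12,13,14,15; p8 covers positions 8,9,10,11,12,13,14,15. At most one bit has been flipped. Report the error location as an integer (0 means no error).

s1: b1⊕b3⊕b5⊕b7⊕b9⊕b11⊕b13⊕b15 = 1⊕0⊕1⊕1⊕0⊕0⊕0⊕0 = 1
s2: b2⊕b3⊕b6⊕b7⊕b10⊕b11⊕b14⊕b15 = 0⊕0⊕1⊕1⊕0⊕0⊕0⊕0 = 0
s4: b4⊕b5⊕b6⊕b7⊕b12⊕b13⊕b14⊕b15 = 0⊕1⊕1⊕1⊕0⊕0⊕0⊕0 = 1
s8: b8⊕b9⊕b10⊕b11⊕b12⊕b13⊕b14⊕b15 = 1⊕0⊕0⊕0⊕0⊕0⊕0⊕0 = 1
Syndrome (s8...s1) = 1101 → position 13.

13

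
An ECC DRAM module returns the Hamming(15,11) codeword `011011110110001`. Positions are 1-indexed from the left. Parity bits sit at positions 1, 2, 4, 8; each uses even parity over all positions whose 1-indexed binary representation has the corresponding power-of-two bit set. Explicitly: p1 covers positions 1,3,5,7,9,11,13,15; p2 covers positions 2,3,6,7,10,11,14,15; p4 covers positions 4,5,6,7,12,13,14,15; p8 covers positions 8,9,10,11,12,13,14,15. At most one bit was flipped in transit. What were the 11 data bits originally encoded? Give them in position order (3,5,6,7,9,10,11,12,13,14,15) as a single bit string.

01110110001

s1: b1⊕b3⊕b5⊕b7⊕b9⊕b11⊕b13⊕b15 = 0⊕1⊕1⊕1⊕0⊕1⊕0⊕1 = 1
s2: b2⊕b3⊕b6⊕b7⊕b10⊕b11⊕b14⊕b15 = 1⊕1⊕1⊕1⊕1⊕1⊕0⊕1 = 1
s4: b4⊕b5⊕b6⊕b7⊕b12⊕b13⊕b14⊕b15 = 0⊕1⊕1⊕1⊕0⊕0⊕0⊕1 = 0
s8: b8⊕b9⊕b10⊕b11⊕b12⊕b13⊕b14⊕b15 = 1⊕0⊕1⊕1⊕0⊕0⊕0⊕1 = 0
Syndrome (s8...s1) = 0011 → position 3.
Flip bit 3: corrected codeword = 010011110110001
Data bits at positions 3,5,6,7,9,10,11,12,13,14,15: 01110110001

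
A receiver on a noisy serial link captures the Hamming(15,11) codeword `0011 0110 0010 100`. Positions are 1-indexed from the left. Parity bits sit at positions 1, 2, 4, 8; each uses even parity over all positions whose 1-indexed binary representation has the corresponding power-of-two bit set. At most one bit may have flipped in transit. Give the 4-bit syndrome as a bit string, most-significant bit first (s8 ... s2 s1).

s1: b1⊕b3⊕b5⊕b7⊕b9⊕b11⊕b13⊕b15 = 0⊕1⊕0⊕1⊕0⊕1⊕1⊕0 = 0
s2: b2⊕b3⊕b6⊕b7⊕b10⊕b11⊕b14⊕b15 = 0⊕1⊕1⊕1⊕0⊕1⊕0⊕0 = 0
s4: b4⊕b5⊕b6⊕b7⊕b12⊕b13⊕b14⊕b15 = 1⊕0⊕1⊕1⊕0⊕1⊕0⊕0 = 0
s8: b8⊕b9⊕b10⊕b11⊕b12⊕b13⊕b14⊕b15 = 0⊕0⊕0⊕1⊕0⊕1⊕0⊕0 = 0
Syndrome (s8...s1) = 0000 → position 0 (no error).

0000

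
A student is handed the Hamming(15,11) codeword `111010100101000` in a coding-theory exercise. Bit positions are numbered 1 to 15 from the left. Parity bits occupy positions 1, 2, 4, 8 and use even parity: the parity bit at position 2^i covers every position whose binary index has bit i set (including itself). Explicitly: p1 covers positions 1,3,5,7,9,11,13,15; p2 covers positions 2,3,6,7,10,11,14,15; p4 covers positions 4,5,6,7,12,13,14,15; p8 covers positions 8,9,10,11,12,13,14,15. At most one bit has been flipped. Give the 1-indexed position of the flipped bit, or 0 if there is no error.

4

s1: b1⊕b3⊕b5⊕b7⊕b9⊕b11⊕b13⊕b15 = 1⊕1⊕1⊕1⊕0⊕0⊕0⊕0 = 0
s2: b2⊕b3⊕b6⊕b7⊕b10⊕b11⊕b14⊕b15 = 1⊕1⊕0⊕1⊕1⊕0⊕0⊕0 = 0
s4: b4⊕b5⊕b6⊕b7⊕b12⊕b13⊕b14⊕b15 = 0⊕1⊕0⊕1⊕1⊕0⊕0⊕0 = 1
s8: b8⊕b9⊕b10⊕b11⊕b12⊕b13⊕b14⊕b15 = 0⊕0⊕1⊕0⊕1⊕0⊕0⊕0 = 0
Syndrome (s8...s1) = 0100 → position 4.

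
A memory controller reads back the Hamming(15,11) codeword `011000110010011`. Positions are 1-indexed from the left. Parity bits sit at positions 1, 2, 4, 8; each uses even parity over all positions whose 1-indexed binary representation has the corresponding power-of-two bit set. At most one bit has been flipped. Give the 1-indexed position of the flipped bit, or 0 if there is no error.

4

s1: b1⊕b3⊕b5⊕b7⊕b9⊕b11⊕b13⊕b15 = 0⊕1⊕0⊕1⊕0⊕1⊕0⊕1 = 0
s2: b2⊕b3⊕b6⊕b7⊕b10⊕b11⊕b14⊕b15 = 1⊕1⊕0⊕1⊕0⊕1⊕1⊕1 = 0
s4: b4⊕b5⊕b6⊕b7⊕b12⊕b13⊕b14⊕b15 = 0⊕0⊕0⊕1⊕0⊕0⊕1⊕1 = 1
s8: b8⊕b9⊕b10⊕b11⊕b12⊕b13⊕b14⊕b15 = 1⊕0⊕0⊕1⊕0⊕0⊕1⊕1 = 0
Syndrome (s8...s1) = 0100 → position 4.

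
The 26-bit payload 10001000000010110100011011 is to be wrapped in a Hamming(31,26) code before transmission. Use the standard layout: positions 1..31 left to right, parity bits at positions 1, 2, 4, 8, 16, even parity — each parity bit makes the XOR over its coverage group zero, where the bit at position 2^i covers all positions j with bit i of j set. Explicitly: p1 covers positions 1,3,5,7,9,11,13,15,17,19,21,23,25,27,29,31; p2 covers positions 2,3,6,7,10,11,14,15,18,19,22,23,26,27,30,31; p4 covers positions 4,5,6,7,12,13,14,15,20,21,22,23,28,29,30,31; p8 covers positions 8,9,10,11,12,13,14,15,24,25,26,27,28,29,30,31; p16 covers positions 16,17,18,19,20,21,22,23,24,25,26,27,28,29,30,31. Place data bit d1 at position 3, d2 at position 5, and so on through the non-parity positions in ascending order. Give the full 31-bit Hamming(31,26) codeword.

0010000110000000010110100011011

Place data bits at non-power-of-two positions: b3=1, b5=0, b6=0, b7=0, b9=1, b10=0, b11=0, b12=0, b13=0, b14=0, b15=0, b17=0, b18=1, b19=0, b20=1, b21=1, b22=0, b23=1, b24=0, b25=0, b26=0, b27=1, b28=1, b29=0, b30=1, b31=1.
p1 = XOR of data positions {3,5,7,9,11,13,15,17,19,21,23,25,27,29,31} = 1⊕0⊕0⊕1⊕0⊕0⊕0⊕0⊕0⊕1⊕1⊕0⊕1⊕0⊕1 = 0
p2 = XOR of data positions {3,6,7,10,11,14,15,18,19,22,23,26,27,30,31} = 1⊕0⊕0⊕0⊕0⊕0⊕0⊕1⊕0⊕0⊕1⊕0⊕1⊕1⊕1 = 0
p4 = XOR of data positions {5,6,7,12,13,14,15,20,21,22,23,28,29,30,31} = 0⊕0⊕0⊕0⊕0⊕0⊕0⊕1⊕1⊕0⊕1⊕1⊕0⊕1⊕1 = 0
p8 = XOR of data positions {9,10,11,12,13,14,15,24,25,26,27,28,29,30,31} = 1⊕0⊕0⊕0⊕0⊕0⊕0⊕0⊕0⊕0⊕1⊕1⊕0⊕1⊕1 = 1
p16 = XOR of data positions {17,18,19,20,21,22,23,24,25,26,27,28,29,30,31} = 0⊕1⊕0⊕1⊕1⊕0⊕1⊕0⊕0⊕0⊕1⊕1⊕0⊕1⊕1 = 0
Codeword b1..b31 = 0010000110000000010110100011011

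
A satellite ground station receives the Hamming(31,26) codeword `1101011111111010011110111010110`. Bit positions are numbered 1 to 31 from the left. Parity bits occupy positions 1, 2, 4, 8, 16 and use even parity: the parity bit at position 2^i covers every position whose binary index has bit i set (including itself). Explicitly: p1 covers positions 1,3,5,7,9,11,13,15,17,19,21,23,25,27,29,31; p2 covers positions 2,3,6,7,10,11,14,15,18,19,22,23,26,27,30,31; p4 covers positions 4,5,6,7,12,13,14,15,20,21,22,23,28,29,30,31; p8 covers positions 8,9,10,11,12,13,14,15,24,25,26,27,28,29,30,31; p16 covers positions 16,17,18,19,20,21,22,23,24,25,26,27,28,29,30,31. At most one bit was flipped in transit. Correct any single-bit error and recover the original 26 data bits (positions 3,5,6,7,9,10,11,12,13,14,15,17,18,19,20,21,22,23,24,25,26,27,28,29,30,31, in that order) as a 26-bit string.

00011111101011110111010110

s1: b1⊕b3⊕b5⊕b7⊕b9⊕b11⊕b13⊕b15⊕b17⊕b19⊕b21⊕b23⊕b25⊕b27⊕b29⊕b31 = 1⊕0⊕0⊕1⊕1⊕1⊕1⊕1⊕0⊕1⊕1⊕1⊕1⊕1⊕1⊕0 = 0
s2: b2⊕b3⊕b6⊕b7⊕b10⊕b11⊕b14⊕b15⊕b18⊕b19⊕b22⊕b23⊕b26⊕b27⊕b30⊕b31 = 1⊕0⊕1⊕1⊕1⊕1⊕0⊕1⊕1⊕1⊕0⊕1⊕0⊕1⊕1⊕0 = 1
s4: b4⊕b5⊕b6⊕b7⊕b12⊕b13⊕b14⊕b15⊕b20⊕b21⊕b22⊕b23⊕b28⊕b29⊕b30⊕b31 = 1⊕0⊕1⊕1⊕1⊕1⊕0⊕1⊕1⊕1⊕0⊕1⊕0⊕1⊕1⊕0 = 1
s8: b8⊕b9⊕b10⊕b11⊕b12⊕b13⊕b14⊕b15⊕b24⊕b25⊕b26⊕b27⊕b28⊕b29⊕b30⊕b31 = 1⊕1⊕1⊕1⊕1⊕1⊕0⊕1⊕1⊕1⊕0⊕1⊕0⊕1⊕1⊕0 = 0
s16: b16⊕b17⊕b18⊕b19⊕b20⊕b21⊕b22⊕b23⊕b24⊕b25⊕b26⊕b27⊕b28⊕b29⊕b30⊕b31 = 0⊕0⊕1⊕1⊕1⊕1⊕0⊕1⊕1⊕1⊕0⊕1⊕0⊕1⊕1⊕0 = 0
Syndrome (s16...s1) = 00110 → position 6.
Flip bit 6: corrected codeword = 1101001111111010011110111010110
Data bits at positions 3,5,6,7,9,10,11,12,13,14,15,17,18,19,20,21,22,23,24,25,26,27,28,29,30,31: 00011111101011110111010110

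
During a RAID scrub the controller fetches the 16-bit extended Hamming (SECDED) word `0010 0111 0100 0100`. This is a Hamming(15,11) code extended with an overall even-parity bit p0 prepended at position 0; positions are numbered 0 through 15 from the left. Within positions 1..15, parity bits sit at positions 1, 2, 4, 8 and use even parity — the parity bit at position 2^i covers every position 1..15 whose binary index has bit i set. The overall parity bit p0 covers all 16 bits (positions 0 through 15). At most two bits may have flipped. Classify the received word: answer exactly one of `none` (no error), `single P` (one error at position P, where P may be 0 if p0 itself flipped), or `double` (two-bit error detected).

double

s1: b1⊕b3⊕b5⊕b7⊕b9⊕b11⊕b13⊕b15 = 0⊕0⊕1⊕1⊕1⊕0⊕1⊕0 = 0
s2: b2⊕b3⊕b6⊕b7⊕b10⊕b11⊕b14⊕b15 = 1⊕0⊕1⊕1⊕0⊕0⊕0⊕0 = 1
s4: b4⊕b5⊕b6⊕b7⊕b12⊕b13⊕b14⊕b15 = 0⊕1⊕1⊕1⊕0⊕1⊕0⊕0 = 0
s8: b8⊕b9⊕b10⊕b11⊕b12⊕b13⊕b14⊕b15 = 0⊕1⊕0⊕0⊕0⊕1⊕0⊕0 = 0
Syndrome (s8...s1) = 0010 → position 2.
Overall parity (XOR of all 16 bits, including p0): 0⊕0⊕1⊕0⊕0⊕1⊕1⊕1⊕0⊕1⊕0⊕0⊕0⊕1⊕0⊕0 = 0
Overall=0, syndrome position=2 → double-bit error detected (uncorrectable).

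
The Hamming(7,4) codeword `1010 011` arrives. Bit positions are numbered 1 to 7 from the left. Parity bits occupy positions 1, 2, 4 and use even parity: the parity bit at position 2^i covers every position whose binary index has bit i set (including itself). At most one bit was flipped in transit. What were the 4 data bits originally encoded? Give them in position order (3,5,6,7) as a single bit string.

s1: b1⊕b3⊕b5⊕b7 = 1⊕1⊕0⊕1 = 1
s2: b2⊕b3⊕b6⊕b7 = 0⊕1⊕1⊕1 = 1
s4: b4⊕b5⊕b6⊕b7 = 0⊕0⊕1⊕1 = 0
Syndrome (s4...s1) = 011 → position 3.
Flip bit 3: corrected codeword = 1000011
Data bits at positions 3,5,6,7: 0011

0011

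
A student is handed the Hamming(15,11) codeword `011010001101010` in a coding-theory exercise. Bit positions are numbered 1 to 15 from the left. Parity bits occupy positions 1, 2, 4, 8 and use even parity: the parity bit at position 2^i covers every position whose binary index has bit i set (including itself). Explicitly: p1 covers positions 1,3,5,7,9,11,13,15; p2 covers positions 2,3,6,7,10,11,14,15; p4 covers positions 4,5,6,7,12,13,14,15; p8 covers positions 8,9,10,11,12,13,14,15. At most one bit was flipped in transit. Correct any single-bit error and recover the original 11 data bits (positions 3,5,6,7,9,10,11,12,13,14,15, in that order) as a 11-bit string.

10001101010

s1: b1⊕b3⊕b5⊕b7⊕b9⊕b11⊕b13⊕b15 = 0⊕1⊕1⊕0⊕1⊕0⊕0⊕0 = 1
s2: b2⊕b3⊕b6⊕b7⊕b10⊕b11⊕b14⊕b15 = 1⊕1⊕0⊕0⊕1⊕0⊕1⊕0 = 0
s4: b4⊕b5⊕b6⊕b7⊕b12⊕b13⊕b14⊕b15 = 0⊕1⊕0⊕0⊕1⊕0⊕1⊕0 = 1
s8: b8⊕b9⊕b10⊕b11⊕b12⊕b13⊕b14⊕b15 = 0⊕1⊕1⊕0⊕1⊕0⊕1⊕0 = 0
Syndrome (s8...s1) = 0101 → position 5.
Flip bit 5: corrected codeword = 011000001101010
Data bits at positions 3,5,6,7,9,10,11,12,13,14,15: 10001101010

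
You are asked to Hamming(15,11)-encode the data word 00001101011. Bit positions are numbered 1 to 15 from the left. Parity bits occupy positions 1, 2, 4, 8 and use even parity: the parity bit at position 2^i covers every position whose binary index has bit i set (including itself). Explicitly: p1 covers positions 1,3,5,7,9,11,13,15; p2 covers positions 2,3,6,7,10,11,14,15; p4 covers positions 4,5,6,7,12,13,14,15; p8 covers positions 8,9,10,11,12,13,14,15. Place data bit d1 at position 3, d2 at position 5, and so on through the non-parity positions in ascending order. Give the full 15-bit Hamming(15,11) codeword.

Place data bits at non-power-of-two positions: b3=0, b5=0, b6=0, b7=0, b9=1, b10=1, b11=0, b12=1, b13=0, b14=1, b15=1.
p1 = XOR of data positions {3,5,7,9,11,13,15} = 0⊕0⊕0⊕1⊕0⊕0⊕1 = 0
p2 = XOR of data positions {3,6,7,10,11,14,15} = 0⊕0⊕0⊕1⊕0⊕1⊕1 = 1
p4 = XOR of data positions {5,6,7,12,13,14,15} = 0⊕0⊕0⊕1⊕0⊕1⊕1 = 1
p8 = XOR of data positions {9,10,11,12,13,14,15} = 1⊕1⊕0⊕1⊕0⊕1⊕1 = 1
Codeword b1..b15 = 010100011101011

010100011101011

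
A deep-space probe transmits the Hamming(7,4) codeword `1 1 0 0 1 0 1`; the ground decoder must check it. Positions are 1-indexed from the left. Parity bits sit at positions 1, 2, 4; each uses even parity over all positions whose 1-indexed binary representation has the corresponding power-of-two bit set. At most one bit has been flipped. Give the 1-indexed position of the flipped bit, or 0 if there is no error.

s1: b1⊕b3⊕b5⊕b7 = 1⊕0⊕1⊕1 = 1
s2: b2⊕b3⊕b6⊕b7 = 1⊕0⊕0⊕1 = 0
s4: b4⊕b5⊕b6⊕b7 = 0⊕1⊕0⊕1 = 0
Syndrome (s4...s1) = 001 → position 1.

1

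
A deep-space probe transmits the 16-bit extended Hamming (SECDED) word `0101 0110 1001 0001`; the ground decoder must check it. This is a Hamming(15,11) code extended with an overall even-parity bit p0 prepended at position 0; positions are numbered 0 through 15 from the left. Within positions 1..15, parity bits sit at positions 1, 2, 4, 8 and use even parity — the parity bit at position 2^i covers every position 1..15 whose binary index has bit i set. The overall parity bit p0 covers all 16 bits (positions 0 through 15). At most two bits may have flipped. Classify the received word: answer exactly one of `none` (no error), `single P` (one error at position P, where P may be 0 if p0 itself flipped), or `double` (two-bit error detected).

s1: b1⊕b3⊕b5⊕b7⊕b9⊕b11⊕b13⊕b15 = 1⊕1⊕1⊕0⊕0⊕1⊕0⊕1 = 1
s2: b2⊕b3⊕b6⊕b7⊕b10⊕b11⊕b14⊕b15 = 0⊕1⊕1⊕0⊕0⊕1⊕0⊕1 = 0
s4: b4⊕b5⊕b6⊕b7⊕b12⊕b13⊕b14⊕b15 = 0⊕1⊕1⊕0⊕0⊕0⊕0⊕1 = 1
s8: b8⊕b9⊕b10⊕b11⊕b12⊕b13⊕b14⊕b15 = 1⊕0⊕0⊕1⊕0⊕0⊕0⊕1 = 1
Syndrome (s8...s1) = 1101 → position 13.
Overall parity (XOR of all 16 bits, including p0): 0⊕1⊕0⊕1⊕0⊕1⊕1⊕0⊕1⊕0⊕0⊕1⊕0⊕0⊕0⊕1 = 1
Overall=1, syndrome position=13 → single-bit error at position 13.

single 13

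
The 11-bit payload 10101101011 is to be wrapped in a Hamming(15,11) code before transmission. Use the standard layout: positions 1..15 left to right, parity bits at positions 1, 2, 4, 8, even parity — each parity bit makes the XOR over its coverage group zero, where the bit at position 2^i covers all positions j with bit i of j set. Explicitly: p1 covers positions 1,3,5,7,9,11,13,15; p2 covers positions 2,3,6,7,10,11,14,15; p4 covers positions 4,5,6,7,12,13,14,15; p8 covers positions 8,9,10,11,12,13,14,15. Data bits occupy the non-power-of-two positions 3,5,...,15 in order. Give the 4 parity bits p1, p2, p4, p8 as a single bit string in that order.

1101

Place data bits at non-power-of-two positions: b3=1, b5=0, b6=1, b7=0, b9=1, b10=1, b11=0, b12=1, b13=0, b14=1, b15=1.
p1 = XOR of data positions {3,5,7,9,11,13,15} = 1⊕0⊕0⊕1⊕0⊕0⊕1 = 1
p2 = XOR of data positions {3,6,7,10,11,14,15} = 1⊕1⊕0⊕1⊕0⊕1⊕1 = 1
p4 = XOR of data positions {5,6,7,12,13,14,15} = 0⊕1⊕0⊕1⊕0⊕1⊕1 = 0
p8 = XOR of data positions {9,10,11,12,13,14,15} = 1⊕1⊕0⊕1⊕0⊕1⊕1 = 1
Parity bits p1,p2,p4,p8 = 1101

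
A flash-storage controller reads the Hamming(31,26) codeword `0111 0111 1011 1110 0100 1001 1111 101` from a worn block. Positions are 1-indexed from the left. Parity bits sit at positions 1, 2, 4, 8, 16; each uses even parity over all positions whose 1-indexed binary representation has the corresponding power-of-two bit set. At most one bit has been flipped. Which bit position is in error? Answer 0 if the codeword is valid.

23

s1: b1⊕b3⊕b5⊕b7⊕b9⊕b11⊕b13⊕b15⊕b17⊕b19⊕b21⊕b23⊕b25⊕b27⊕b29⊕b31 = 0⊕1⊕0⊕1⊕1⊕1⊕1⊕1⊕0⊕0⊕1⊕0⊕1⊕1⊕1⊕1 = 1
s2: b2⊕b3⊕b6⊕b7⊕b10⊕b11⊕b14⊕b15⊕b18⊕b19⊕b22⊕b23⊕b26⊕b27⊕b30⊕b31 = 1⊕1⊕1⊕1⊕0⊕1⊕1⊕1⊕1⊕0⊕0⊕0⊕1⊕1⊕0⊕1 = 1
s4: b4⊕b5⊕b6⊕b7⊕b12⊕b13⊕b14⊕b15⊕b20⊕b21⊕b22⊕b23⊕b28⊕b29⊕b30⊕b31 = 1⊕0⊕1⊕1⊕1⊕1⊕1⊕1⊕0⊕1⊕0⊕0⊕1⊕1⊕0⊕1 = 1
s8: b8⊕b9⊕b10⊕b11⊕b12⊕b13⊕b14⊕b15⊕b24⊕b25⊕b26⊕b27⊕b28⊕b29⊕b30⊕b31 = 1⊕1⊕0⊕1⊕1⊕1⊕1⊕1⊕1⊕1⊕1⊕1⊕1⊕1⊕0⊕1 = 0
s16: b16⊕b17⊕b18⊕b19⊕b20⊕b21⊕b22⊕b23⊕b24⊕b25⊕b26⊕b27⊕b28⊕b29⊕b30⊕b31 = 0⊕0⊕1⊕0⊕0⊕1⊕0⊕0⊕1⊕1⊕1⊕1⊕1⊕1⊕0⊕1 = 1
Syndrome (s16...s1) = 10111 → position 23.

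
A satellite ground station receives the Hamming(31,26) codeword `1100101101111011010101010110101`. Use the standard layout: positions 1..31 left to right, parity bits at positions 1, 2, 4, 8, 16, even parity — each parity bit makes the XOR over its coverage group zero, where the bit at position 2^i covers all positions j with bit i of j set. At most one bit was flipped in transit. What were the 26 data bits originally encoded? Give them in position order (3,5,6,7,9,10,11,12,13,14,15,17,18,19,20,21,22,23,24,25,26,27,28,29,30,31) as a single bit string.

01010111101010101010110001

s1: b1⊕b3⊕b5⊕b7⊕b9⊕b11⊕b13⊕b15⊕b17⊕b19⊕b21⊕b23⊕b25⊕b27⊕b29⊕b31 = 1⊕0⊕1⊕1⊕0⊕1⊕1⊕1⊕0⊕0⊕0⊕0⊕0⊕1⊕1⊕1 = 1
s2: b2⊕b3⊕b6⊕b7⊕b10⊕b11⊕b14⊕b15⊕b18⊕b19⊕b22⊕b23⊕b26⊕b27⊕b30⊕b31 = 1⊕0⊕0⊕1⊕1⊕1⊕0⊕1⊕1⊕0⊕1⊕0⊕1⊕1⊕0⊕1 = 0
s4: b4⊕b5⊕b6⊕b7⊕b12⊕b13⊕b14⊕b15⊕b20⊕b21⊕b22⊕b23⊕b28⊕b29⊕b30⊕b31 = 0⊕1⊕0⊕1⊕1⊕1⊕0⊕1⊕1⊕0⊕1⊕0⊕0⊕1⊕0⊕1 = 1
s8: b8⊕b9⊕b10⊕b11⊕b12⊕b13⊕b14⊕b15⊕b24⊕b25⊕b26⊕b27⊕b28⊕b29⊕b30⊕b31 = 1⊕0⊕1⊕1⊕1⊕1⊕0⊕1⊕1⊕0⊕1⊕1⊕0⊕1⊕0⊕1 = 1
s16: b16⊕b17⊕b18⊕b19⊕b20⊕b21⊕b22⊕b23⊕b24⊕b25⊕b26⊕b27⊕b28⊕b29⊕b30⊕b31 = 1⊕0⊕1⊕0⊕1⊕0⊕1⊕0⊕1⊕0⊕1⊕1⊕0⊕1⊕0⊕1 = 1
Syndrome (s16...s1) = 11101 → position 29.
Flip bit 29: corrected codeword = 1100101101111011010101010110001
Data bits at positions 3,5,6,7,9,10,11,12,13,14,15,17,18,19,20,21,22,23,24,25,26,27,28,29,30,31: 01010111101010101010110001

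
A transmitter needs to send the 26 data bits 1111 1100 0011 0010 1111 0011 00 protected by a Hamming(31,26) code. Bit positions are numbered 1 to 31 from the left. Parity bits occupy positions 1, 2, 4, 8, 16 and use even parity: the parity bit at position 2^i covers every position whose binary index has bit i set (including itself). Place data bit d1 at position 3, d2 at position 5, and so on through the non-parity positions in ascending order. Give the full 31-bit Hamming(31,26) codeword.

1111111111000010100101111001100

Place data bits at non-power-of-two positions: b3=1, b5=1, b6=1, b7=1, b9=1, b10=1, b11=0, b12=0, b13=0, b14=0, b15=1, b17=1, b18=0, b19=0, b20=1, b21=0, b22=1, b23=1, b24=1, b25=1, b26=0, b27=0, b28=1, b29=1, b30=0, b31=0.
p1 = XOR of data positions {3,5,7,9,11,13,15,17,19,21,23,25,27,29,31} = 1⊕1⊕1⊕1⊕0⊕0⊕1⊕1⊕0⊕0⊕1⊕1⊕0⊕1⊕0 = 1
p2 = XOR of data positions {3,6,7,10,11,14,15,18,19,22,23,26,27,30,31} = 1⊕1⊕1⊕1⊕0⊕0⊕1⊕0⊕0⊕1⊕1⊕0⊕0⊕0⊕0 = 1
p4 = XOR of data positions {5,6,7,12,13,14,15,20,21,22,23,28,29,30,31} = 1⊕1⊕1⊕0⊕0⊕0⊕1⊕1⊕0⊕1⊕1⊕1⊕1⊕0⊕0 = 1
p8 = XOR of data positions {9,10,11,12,13,14,15,24,25,26,27,28,29,30,31} = 1⊕1⊕0⊕0⊕0⊕0⊕1⊕1⊕1⊕0⊕0⊕1⊕1⊕0⊕0 = 1
p16 = XOR of data positions {17,18,19,20,21,22,23,24,25,26,27,28,29,30,31} = 1⊕0⊕0⊕1⊕0⊕1⊕1⊕1⊕1⊕0⊕0⊕1⊕1⊕0⊕0 = 0
Codeword b1..b31 = 1111111111000010100101111001100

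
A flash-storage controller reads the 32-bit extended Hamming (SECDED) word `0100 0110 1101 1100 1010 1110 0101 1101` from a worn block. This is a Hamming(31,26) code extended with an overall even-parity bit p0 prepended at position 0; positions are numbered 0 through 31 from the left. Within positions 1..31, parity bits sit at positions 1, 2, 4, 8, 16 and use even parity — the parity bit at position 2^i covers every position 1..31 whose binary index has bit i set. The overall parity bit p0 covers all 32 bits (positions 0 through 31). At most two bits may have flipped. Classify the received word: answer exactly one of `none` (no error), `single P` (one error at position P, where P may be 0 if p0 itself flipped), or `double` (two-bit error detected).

s1: b1⊕b3⊕b5⊕b7⊕b9⊕b11⊕b13⊕b15⊕b17⊕b19⊕b21⊕b23⊕b25⊕b27⊕b29⊕b31 = 1⊕0⊕1⊕0⊕1⊕1⊕1⊕0⊕0⊕0⊕1⊕0⊕1⊕1⊕1⊕1 = 0
s2: b2⊕b3⊕b6⊕b7⊕b10⊕b11⊕b14⊕b15⊕b18⊕b19⊕b22⊕b23⊕b26⊕b27⊕b30⊕b31 = 0⊕0⊕1⊕0⊕0⊕1⊕0⊕0⊕1⊕0⊕1⊕0⊕0⊕1⊕0⊕1 = 0
s4: b4⊕b5⊕b6⊕b7⊕b12⊕b13⊕b14⊕b15⊕b20⊕b21⊕b22⊕b23⊕b28⊕b29⊕b30⊕b31 = 0⊕1⊕1⊕0⊕1⊕1⊕0⊕0⊕1⊕1⊕1⊕0⊕1⊕1⊕0⊕1 = 0
s8: b8⊕b9⊕b10⊕b11⊕b12⊕b13⊕b14⊕b15⊕b24⊕b25⊕b26⊕b27⊕b28⊕b29⊕b30⊕b31 = 1⊕1⊕0⊕1⊕1⊕1⊕0⊕0⊕0⊕1⊕0⊕1⊕1⊕1⊕0⊕1 = 0
s16: b16⊕b17⊕b18⊕b19⊕b20⊕b21⊕b22⊕b23⊕b24⊕b25⊕b26⊕b27⊕b28⊕b29⊕b30⊕b31 = 1⊕0⊕1⊕0⊕1⊕1⊕1⊕0⊕0⊕1⊕0⊕1⊕1⊕1⊕0⊕1 = 0
Syndrome (s16...s1) = 00000 → position 0 (no error).
Overall parity (XOR of all 32 bits, including p0): 0⊕1⊕0⊕0⊕0⊕1⊕1⊕0⊕1⊕1⊕0⊕1⊕1⊕1⊕0⊕0⊕1⊕0⊕1⊕0⊕1⊕1⊕1⊕0⊕0⊕1⊕0⊕1⊕1⊕1⊕0⊕1 = 0
Overall=0, syndrome position=0 → no error.

none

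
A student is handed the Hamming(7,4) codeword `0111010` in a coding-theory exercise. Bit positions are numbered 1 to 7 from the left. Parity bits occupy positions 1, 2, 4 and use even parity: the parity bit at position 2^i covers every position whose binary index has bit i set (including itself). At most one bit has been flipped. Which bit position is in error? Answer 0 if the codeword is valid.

s1: b1⊕b3⊕b5⊕b7 = 0⊕1⊕0⊕0 = 1
s2: b2⊕b3⊕b6⊕b7 = 1⊕1⊕1⊕0 = 1
s4: b4⊕b5⊕b6⊕b7 = 1⊕0⊕1⊕0 = 0
Syndrome (s4...s1) = 011 → position 3.

3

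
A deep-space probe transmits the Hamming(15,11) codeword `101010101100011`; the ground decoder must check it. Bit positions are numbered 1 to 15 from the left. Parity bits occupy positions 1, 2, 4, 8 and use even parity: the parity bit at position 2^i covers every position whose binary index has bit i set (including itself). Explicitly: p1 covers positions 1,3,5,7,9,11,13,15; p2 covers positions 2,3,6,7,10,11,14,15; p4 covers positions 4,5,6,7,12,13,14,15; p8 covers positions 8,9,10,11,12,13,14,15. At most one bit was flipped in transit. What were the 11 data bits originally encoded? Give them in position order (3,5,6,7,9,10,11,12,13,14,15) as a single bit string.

11011100011

s1: b1⊕b3⊕b5⊕b7⊕b9⊕b11⊕b13⊕b15 = 1⊕1⊕1⊕1⊕1⊕0⊕0⊕1 = 0
s2: b2⊕b3⊕b6⊕b7⊕b10⊕b11⊕b14⊕b15 = 0⊕1⊕0⊕1⊕1⊕0⊕1⊕1 = 1
s4: b4⊕b5⊕b6⊕b7⊕b12⊕b13⊕b14⊕b15 = 0⊕1⊕0⊕1⊕0⊕0⊕1⊕1 = 0
s8: b8⊕b9⊕b10⊕b11⊕b12⊕b13⊕b14⊕b15 = 0⊕1⊕1⊕0⊕0⊕0⊕1⊕1 = 0
Syndrome (s8...s1) = 0010 → position 2.
Flip bit 2: corrected codeword = 111010101100011
Data bits at positions 3,5,6,7,9,10,11,12,13,14,15: 11011100011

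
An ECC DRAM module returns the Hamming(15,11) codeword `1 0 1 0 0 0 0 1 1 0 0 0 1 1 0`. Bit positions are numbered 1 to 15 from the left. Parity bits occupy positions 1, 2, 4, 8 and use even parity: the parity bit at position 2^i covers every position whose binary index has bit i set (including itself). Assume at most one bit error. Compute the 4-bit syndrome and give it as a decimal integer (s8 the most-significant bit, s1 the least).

0

s1: b1⊕b3⊕b5⊕b7⊕b9⊕b11⊕b13⊕b15 = 1⊕1⊕0⊕0⊕1⊕0⊕1⊕0 = 0
s2: b2⊕b3⊕b6⊕b7⊕b10⊕b11⊕b14⊕b15 = 0⊕1⊕0⊕0⊕0⊕0⊕1⊕0 = 0
s4: b4⊕b5⊕b6⊕b7⊕b12⊕b13⊕b14⊕b15 = 0⊕0⊕0⊕0⊕0⊕1⊕1⊕0 = 0
s8: b8⊕b9⊕b10⊕b11⊕b12⊕b13⊕b14⊕b15 = 1⊕1⊕0⊕0⊕0⊕1⊕1⊕0 = 0
Syndrome (s8...s1) = 0000 → position 0 (no error).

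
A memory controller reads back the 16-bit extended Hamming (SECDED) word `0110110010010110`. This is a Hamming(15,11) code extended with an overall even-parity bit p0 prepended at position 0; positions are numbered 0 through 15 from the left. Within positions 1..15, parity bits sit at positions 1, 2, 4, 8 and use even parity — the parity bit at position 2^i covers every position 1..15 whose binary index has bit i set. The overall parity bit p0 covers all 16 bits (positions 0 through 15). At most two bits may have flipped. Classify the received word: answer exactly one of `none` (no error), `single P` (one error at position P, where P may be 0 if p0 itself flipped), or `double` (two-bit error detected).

s1: b1⊕b3⊕b5⊕b7⊕b9⊕b11⊕b13⊕b15 = 1⊕0⊕1⊕0⊕0⊕1⊕1⊕0 = 0
s2: b2⊕b3⊕b6⊕b7⊕b10⊕b11⊕b14⊕b15 = 1⊕0⊕0⊕0⊕0⊕1⊕1⊕0 = 1
s4: b4⊕b5⊕b6⊕b7⊕b12⊕b13⊕b14⊕b15 = 1⊕1⊕0⊕0⊕0⊕1⊕1⊕0 = 0
s8: b8⊕b9⊕b10⊕b11⊕b12⊕b13⊕b14⊕b15 = 1⊕0⊕0⊕1⊕0⊕1⊕1⊕0 = 0
Syndrome (s8...s1) = 0010 → position 2.
Overall parity (XOR of all 16 bits, including p0): 0⊕1⊕1⊕0⊕1⊕1⊕0⊕0⊕1⊕0⊕0⊕1⊕0⊕1⊕1⊕0 = 0
Overall=0, syndrome position=2 → double-bit error detected (uncorrectable).

double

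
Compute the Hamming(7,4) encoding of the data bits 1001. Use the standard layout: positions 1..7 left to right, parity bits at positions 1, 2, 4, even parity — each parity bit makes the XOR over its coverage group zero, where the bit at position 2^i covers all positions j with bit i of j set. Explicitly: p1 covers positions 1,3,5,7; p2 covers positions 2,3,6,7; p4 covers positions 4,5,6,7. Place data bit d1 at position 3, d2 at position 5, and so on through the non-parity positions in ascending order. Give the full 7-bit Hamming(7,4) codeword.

0011001

Place data bits at non-power-of-two positions: b3=1, b5=0, b6=0, b7=1.
p1 = XOR of data positions {3,5,7} = 1⊕0⊕1 = 0
p2 = XOR of data positions {3,6,7} = 1⊕0⊕1 = 0
p4 = XOR of data positions {5,6,7} = 0⊕0⊕1 = 1
Codeword b1..b7 = 0011001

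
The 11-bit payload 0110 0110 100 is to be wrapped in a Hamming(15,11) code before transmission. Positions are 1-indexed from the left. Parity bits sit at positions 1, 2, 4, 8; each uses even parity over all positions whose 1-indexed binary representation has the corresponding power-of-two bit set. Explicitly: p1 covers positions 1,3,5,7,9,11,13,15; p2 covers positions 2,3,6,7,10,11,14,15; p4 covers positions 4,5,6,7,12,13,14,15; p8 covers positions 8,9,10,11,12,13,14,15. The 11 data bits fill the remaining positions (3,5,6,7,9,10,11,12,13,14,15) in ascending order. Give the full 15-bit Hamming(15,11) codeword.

110111010110100

Place data bits at non-power-of-two positions: b3=0, b5=1, b6=1, b7=0, b9=0, b10=1, b11=1, b12=0, b13=1, b14=0, b15=0.
p1 = XOR of data positions {3,5,7,9,11,13,15} = 0⊕1⊕0⊕0⊕1⊕1⊕0 = 1
p2 = XOR of data positions {3,6,7,10,11,14,15} = 0⊕1⊕0⊕1⊕1⊕0⊕0 = 1
p4 = XOR of data positions {5,6,7,12,13,14,15} = 1⊕1⊕0⊕0⊕1⊕0⊕0 = 1
p8 = XOR of data positions {9,10,11,12,13,14,15} = 0⊕1⊕1⊕0⊕1⊕0⊕0 = 1
Codeword b1..b15 = 110111010110100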